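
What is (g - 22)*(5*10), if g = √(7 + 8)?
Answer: -1100 + 50*√15 ≈ -906.35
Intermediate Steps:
g = √15 ≈ 3.8730
(g - 22)*(5*10) = (√15 - 22)*(5*10) = (-22 + √15)*50 = -1100 + 50*√15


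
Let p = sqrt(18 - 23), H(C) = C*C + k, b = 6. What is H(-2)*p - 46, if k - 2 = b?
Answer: -46 + 12*I*sqrt(5) ≈ -46.0 + 26.833*I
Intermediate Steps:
k = 8 (k = 2 + 6 = 8)
H(C) = 8 + C**2 (H(C) = C*C + 8 = C**2 + 8 = 8 + C**2)
p = I*sqrt(5) (p = sqrt(-5) = I*sqrt(5) ≈ 2.2361*I)
H(-2)*p - 46 = (8 + (-2)**2)*(I*sqrt(5)) - 46 = (8 + 4)*(I*sqrt(5)) - 46 = 12*(I*sqrt(5)) - 46 = 12*I*sqrt(5) - 46 = -46 + 12*I*sqrt(5)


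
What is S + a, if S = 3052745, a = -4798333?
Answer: -1745588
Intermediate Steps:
S + a = 3052745 - 4798333 = -1745588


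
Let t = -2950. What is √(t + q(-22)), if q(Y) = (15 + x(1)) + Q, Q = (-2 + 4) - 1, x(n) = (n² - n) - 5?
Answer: I*√2939 ≈ 54.213*I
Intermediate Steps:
x(n) = -5 + n² - n
Q = 1 (Q = 2 - 1 = 1)
q(Y) = 11 (q(Y) = (15 + (-5 + 1² - 1*1)) + 1 = (15 + (-5 + 1 - 1)) + 1 = (15 - 5) + 1 = 10 + 1 = 11)
√(t + q(-22)) = √(-2950 + 11) = √(-2939) = I*√2939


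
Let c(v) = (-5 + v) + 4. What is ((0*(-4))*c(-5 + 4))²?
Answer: 0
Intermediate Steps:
c(v) = -1 + v
((0*(-4))*c(-5 + 4))² = ((0*(-4))*(-1 + (-5 + 4)))² = (0*(-1 - 1))² = (0*(-2))² = 0² = 0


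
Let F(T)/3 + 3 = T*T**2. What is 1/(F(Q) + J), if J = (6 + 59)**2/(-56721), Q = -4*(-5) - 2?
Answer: 56721/991875902 ≈ 5.7186e-5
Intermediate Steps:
Q = 18 (Q = 20 - 2 = 18)
F(T) = -9 + 3*T**3 (F(T) = -9 + 3*(T*T**2) = -9 + 3*T**3)
J = -4225/56721 (J = 65**2*(-1/56721) = 4225*(-1/56721) = -4225/56721 ≈ -0.074487)
1/(F(Q) + J) = 1/((-9 + 3*18**3) - 4225/56721) = 1/((-9 + 3*5832) - 4225/56721) = 1/((-9 + 17496) - 4225/56721) = 1/(17487 - 4225/56721) = 1/(991875902/56721) = 56721/991875902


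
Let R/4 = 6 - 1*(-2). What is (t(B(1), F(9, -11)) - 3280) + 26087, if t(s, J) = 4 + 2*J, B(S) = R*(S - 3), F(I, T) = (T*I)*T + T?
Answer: 24967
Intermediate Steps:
R = 32 (R = 4*(6 - 1*(-2)) = 4*(6 + 2) = 4*8 = 32)
F(I, T) = T + I*T**2 (F(I, T) = (I*T)*T + T = I*T**2 + T = T + I*T**2)
B(S) = -96 + 32*S (B(S) = 32*(S - 3) = 32*(-3 + S) = -96 + 32*S)
(t(B(1), F(9, -11)) - 3280) + 26087 = ((4 + 2*(-11*(1 + 9*(-11)))) - 3280) + 26087 = ((4 + 2*(-11*(1 - 99))) - 3280) + 26087 = ((4 + 2*(-11*(-98))) - 3280) + 26087 = ((4 + 2*1078) - 3280) + 26087 = ((4 + 2156) - 3280) + 26087 = (2160 - 3280) + 26087 = -1120 + 26087 = 24967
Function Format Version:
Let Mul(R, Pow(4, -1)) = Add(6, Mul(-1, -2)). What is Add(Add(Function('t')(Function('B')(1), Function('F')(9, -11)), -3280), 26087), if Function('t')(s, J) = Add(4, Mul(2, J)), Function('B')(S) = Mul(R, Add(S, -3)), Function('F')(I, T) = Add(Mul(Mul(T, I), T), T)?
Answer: 24967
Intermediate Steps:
R = 32 (R = Mul(4, Add(6, Mul(-1, -2))) = Mul(4, Add(6, 2)) = Mul(4, 8) = 32)
Function('F')(I, T) = Add(T, Mul(I, Pow(T, 2))) (Function('F')(I, T) = Add(Mul(Mul(I, T), T), T) = Add(Mul(I, Pow(T, 2)), T) = Add(T, Mul(I, Pow(T, 2))))
Function('B')(S) = Add(-96, Mul(32, S)) (Function('B')(S) = Mul(32, Add(S, -3)) = Mul(32, Add(-3, S)) = Add(-96, Mul(32, S)))
Add(Add(Function('t')(Function('B')(1), Function('F')(9, -11)), -3280), 26087) = Add(Add(Add(4, Mul(2, Mul(-11, Add(1, Mul(9, -11))))), -3280), 26087) = Add(Add(Add(4, Mul(2, Mul(-11, Add(1, -99)))), -3280), 26087) = Add(Add(Add(4, Mul(2, Mul(-11, -98))), -3280), 26087) = Add(Add(Add(4, Mul(2, 1078)), -3280), 26087) = Add(Add(Add(4, 2156), -3280), 26087) = Add(Add(2160, -3280), 26087) = Add(-1120, 26087) = 24967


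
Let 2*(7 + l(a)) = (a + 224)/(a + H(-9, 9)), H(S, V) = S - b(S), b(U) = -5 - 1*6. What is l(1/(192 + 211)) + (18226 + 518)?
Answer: 10110597/538 ≈ 18793.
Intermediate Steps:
b(U) = -11 (b(U) = -5 - 6 = -11)
H(S, V) = 11 + S (H(S, V) = S - 1*(-11) = S + 11 = 11 + S)
l(a) = -7 + (224 + a)/(2*(2 + a)) (l(a) = -7 + ((a + 224)/(a + (11 - 9)))/2 = -7 + ((224 + a)/(a + 2))/2 = -7 + ((224 + a)/(2 + a))/2 = -7 + (224 + a)/(2*(2 + a)))
l(1/(192 + 211)) + (18226 + 518) = (196 - 13/(192 + 211))/(2*(2 + 1/(192 + 211))) + (18226 + 518) = (196 - 13/403)/(2*(2 + 1/403)) + 18744 = (196 - 13*1/403)/(2*(2 + 1/403)) + 18744 = (196 - 1/31)/(2*(807/403)) + 18744 = (1/2)*(403/807)*(6075/31) + 18744 = 26325/538 + 18744 = 10110597/538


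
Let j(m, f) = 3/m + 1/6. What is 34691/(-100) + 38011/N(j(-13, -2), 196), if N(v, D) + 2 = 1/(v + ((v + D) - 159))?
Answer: -5564400167/283700 ≈ -19614.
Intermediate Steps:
j(m, f) = 1/6 + 3/m (j(m, f) = 3/m + 1*(1/6) = 3/m + 1/6 = 1/6 + 3/m)
N(v, D) = -2 + 1/(-159 + D + 2*v) (N(v, D) = -2 + 1/(v + ((v + D) - 159)) = -2 + 1/(v + ((D + v) - 159)) = -2 + 1/(v + (-159 + D + v)) = -2 + 1/(-159 + D + 2*v))
34691/(-100) + 38011/N(j(-13, -2), 196) = 34691/(-100) + 38011/(((319 - 2*(18 - 13)/(3*(-13)) - 2*196)/(-159 + 196 + 2*((1/6)*(18 - 13)/(-13))))) = 34691*(-1/100) + 38011/(((319 - 2*(-1)*5/(3*13) - 392)/(-159 + 196 + 2*((1/6)*(-1/13)*5)))) = -34691/100 + 38011/(((319 - 4*(-5/78) - 392)/(-159 + 196 + 2*(-5/78)))) = -34691/100 + 38011/(((319 + 10/39 - 392)/(-159 + 196 - 5/39))) = -34691/100 + 38011/((-2837/39/(1438/39))) = -34691/100 + 38011/(((39/1438)*(-2837/39))) = -34691/100 + 38011/(-2837/1438) = -34691/100 + 38011*(-1438/2837) = -34691/100 - 54659818/2837 = -5564400167/283700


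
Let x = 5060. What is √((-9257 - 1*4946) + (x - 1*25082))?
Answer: 185*I ≈ 185.0*I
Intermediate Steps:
√((-9257 - 1*4946) + (x - 1*25082)) = √((-9257 - 1*4946) + (5060 - 1*25082)) = √((-9257 - 4946) + (5060 - 25082)) = √(-14203 - 20022) = √(-34225) = 185*I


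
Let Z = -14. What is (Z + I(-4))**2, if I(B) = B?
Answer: 324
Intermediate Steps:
(Z + I(-4))**2 = (-14 - 4)**2 = (-18)**2 = 324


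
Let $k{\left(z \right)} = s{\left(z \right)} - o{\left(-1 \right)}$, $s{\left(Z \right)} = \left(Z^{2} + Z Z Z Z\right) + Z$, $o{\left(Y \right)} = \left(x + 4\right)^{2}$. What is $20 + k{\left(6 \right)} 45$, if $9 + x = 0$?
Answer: $59105$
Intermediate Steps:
$x = -9$ ($x = -9 + 0 = -9$)
$o{\left(Y \right)} = 25$ ($o{\left(Y \right)} = \left(-9 + 4\right)^{2} = \left(-5\right)^{2} = 25$)
$s{\left(Z \right)} = Z + Z^{2} + Z^{4}$ ($s{\left(Z \right)} = \left(Z^{2} + Z^{2} Z Z\right) + Z = \left(Z^{2} + Z^{3} Z\right) + Z = \left(Z^{2} + Z^{4}\right) + Z = Z + Z^{2} + Z^{4}$)
$k{\left(z \right)} = -25 + z \left(1 + z + z^{3}\right)$ ($k{\left(z \right)} = z \left(1 + z + z^{3}\right) - 25 = -25 + z \left(1 + z + z^{3}\right)$)
$20 + k{\left(6 \right)} 45 = 20 + \left(-25 + 6 \left(1 + 6 + 6^{3}\right)\right) 45 = 20 + \left(-25 + 6 \left(1 + 6 + 216\right)\right) 45 = 20 + \left(-25 + 6 \cdot 223\right) 45 = 20 + \left(-25 + 1338\right) 45 = 20 + 1313 \cdot 45 = 20 + 59085 = 59105$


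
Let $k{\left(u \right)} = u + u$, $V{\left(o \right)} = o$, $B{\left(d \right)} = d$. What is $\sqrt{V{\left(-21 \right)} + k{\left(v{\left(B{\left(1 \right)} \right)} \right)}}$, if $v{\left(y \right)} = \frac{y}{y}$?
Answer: $i \sqrt{19} \approx 4.3589 i$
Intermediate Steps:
$v{\left(y \right)} = 1$
$k{\left(u \right)} = 2 u$
$\sqrt{V{\left(-21 \right)} + k{\left(v{\left(B{\left(1 \right)} \right)} \right)}} = \sqrt{-21 + 2 \cdot 1} = \sqrt{-21 + 2} = \sqrt{-19} = i \sqrt{19}$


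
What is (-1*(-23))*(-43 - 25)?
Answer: -1564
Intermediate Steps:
(-1*(-23))*(-43 - 25) = 23*(-68) = -1564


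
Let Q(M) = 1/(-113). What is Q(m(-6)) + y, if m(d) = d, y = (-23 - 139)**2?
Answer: 2965571/113 ≈ 26244.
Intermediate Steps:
y = 26244 (y = (-162)**2 = 26244)
Q(M) = -1/113
Q(m(-6)) + y = -1/113 + 26244 = 2965571/113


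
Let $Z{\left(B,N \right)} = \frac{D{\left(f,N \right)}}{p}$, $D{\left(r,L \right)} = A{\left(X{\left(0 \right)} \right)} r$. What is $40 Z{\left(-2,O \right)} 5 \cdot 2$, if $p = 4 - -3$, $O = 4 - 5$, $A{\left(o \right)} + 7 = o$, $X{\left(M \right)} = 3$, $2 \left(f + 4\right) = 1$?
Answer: $800$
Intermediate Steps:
$f = - \frac{7}{2}$ ($f = -4 + \frac{1}{2} \cdot 1 = -4 + \frac{1}{2} = - \frac{7}{2} \approx -3.5$)
$A{\left(o \right)} = -7 + o$
$O = -1$
$D{\left(r,L \right)} = - 4 r$ ($D{\left(r,L \right)} = \left(-7 + 3\right) r = - 4 r$)
$p = 7$ ($p = 4 + 3 = 7$)
$Z{\left(B,N \right)} = 2$ ($Z{\left(B,N \right)} = \frac{\left(-4\right) \left(- \frac{7}{2}\right)}{7} = 14 \cdot \frac{1}{7} = 2$)
$40 Z{\left(-2,O \right)} 5 \cdot 2 = 40 \cdot 2 \cdot 5 \cdot 2 = 40 \cdot 10 \cdot 2 = 400 \cdot 2 = 800$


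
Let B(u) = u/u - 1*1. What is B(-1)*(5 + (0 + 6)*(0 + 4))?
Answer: 0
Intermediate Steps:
B(u) = 0 (B(u) = 1 - 1 = 0)
B(-1)*(5 + (0 + 6)*(0 + 4)) = 0*(5 + (0 + 6)*(0 + 4)) = 0*(5 + 6*4) = 0*(5 + 24) = 0*29 = 0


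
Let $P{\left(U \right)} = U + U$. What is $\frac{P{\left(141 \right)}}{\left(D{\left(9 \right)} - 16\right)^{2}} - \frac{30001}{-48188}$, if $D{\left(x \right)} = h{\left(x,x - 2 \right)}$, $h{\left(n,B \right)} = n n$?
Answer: $\frac{140343241}{203594300} \approx 0.68933$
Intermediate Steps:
$P{\left(U \right)} = 2 U$
$h{\left(n,B \right)} = n^{2}$
$D{\left(x \right)} = x^{2}$
$\frac{P{\left(141 \right)}}{\left(D{\left(9 \right)} - 16\right)^{2}} - \frac{30001}{-48188} = \frac{2 \cdot 141}{\left(9^{2} - 16\right)^{2}} - \frac{30001}{-48188} = \frac{282}{\left(81 - 16\right)^{2}} - - \frac{30001}{48188} = \frac{282}{65^{2}} + \frac{30001}{48188} = \frac{282}{4225} + \frac{30001}{48188} = \frac{140343241}{203594300}$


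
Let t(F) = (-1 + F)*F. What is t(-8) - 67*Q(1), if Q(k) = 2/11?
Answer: 658/11 ≈ 59.818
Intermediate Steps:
Q(k) = 2/11 (Q(k) = 2*(1/11) = 2/11)
t(F) = F*(-1 + F)
t(-8) - 67*Q(1) = -8*(-1 - 8) - 67*2/11 = -8*(-9) - 134/11 = 72 - 134/11 = 658/11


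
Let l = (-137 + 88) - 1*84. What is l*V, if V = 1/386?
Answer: -133/386 ≈ -0.34456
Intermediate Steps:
l = -133 (l = -49 - 84 = -133)
V = 1/386 ≈ 0.0025907
l*V = -133*1/386 = -133/386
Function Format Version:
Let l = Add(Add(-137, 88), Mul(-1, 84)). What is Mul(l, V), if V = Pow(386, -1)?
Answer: Rational(-133, 386) ≈ -0.34456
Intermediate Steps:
l = -133 (l = Add(-49, -84) = -133)
V = Rational(1, 386) ≈ 0.0025907
Mul(l, V) = Mul(-133, Rational(1, 386)) = Rational(-133, 386)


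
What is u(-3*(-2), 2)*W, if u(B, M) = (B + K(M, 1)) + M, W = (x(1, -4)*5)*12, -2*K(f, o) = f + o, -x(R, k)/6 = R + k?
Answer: 7020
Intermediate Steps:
x(R, k) = -6*R - 6*k (x(R, k) = -6*(R + k) = -6*R - 6*k)
K(f, o) = -f/2 - o/2 (K(f, o) = -(f + o)/2 = -f/2 - o/2)
W = 1080 (W = ((-6*1 - 6*(-4))*5)*12 = ((-6 + 24)*5)*12 = (18*5)*12 = 90*12 = 1080)
u(B, M) = -½ + B + M/2 (u(B, M) = (B + (-M/2 - ½*1)) + M = (B + (-M/2 - ½)) + M = (B + (-½ - M/2)) + M = (-½ + B - M/2) + M = -½ + B + M/2)
u(-3*(-2), 2)*W = (-½ - 3*(-2) + (½)*2)*1080 = (-½ + 6 + 1)*1080 = (13/2)*1080 = 7020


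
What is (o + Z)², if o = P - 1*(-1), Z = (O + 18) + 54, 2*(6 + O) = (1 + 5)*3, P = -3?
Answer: 5329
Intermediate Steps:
O = 3 (O = -6 + ((1 + 5)*3)/2 = -6 + (6*3)/2 = -6 + (½)*18 = -6 + 9 = 3)
Z = 75 (Z = (3 + 18) + 54 = 21 + 54 = 75)
o = -2 (o = -3 - 1*(-1) = -3 + 1 = -2)
(o + Z)² = (-2 + 75)² = 73² = 5329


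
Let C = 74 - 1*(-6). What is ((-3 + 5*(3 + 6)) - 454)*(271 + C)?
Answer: -144612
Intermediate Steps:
C = 80 (C = 74 + 6 = 80)
((-3 + 5*(3 + 6)) - 454)*(271 + C) = ((-3 + 5*(3 + 6)) - 454)*(271 + 80) = ((-3 + 5*9) - 454)*351 = ((-3 + 45) - 454)*351 = (42 - 454)*351 = -412*351 = -144612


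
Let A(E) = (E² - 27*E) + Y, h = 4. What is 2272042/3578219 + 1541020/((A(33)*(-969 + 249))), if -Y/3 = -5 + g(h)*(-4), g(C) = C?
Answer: -254357245537/33620945724 ≈ -7.5654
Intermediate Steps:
Y = 63 (Y = -3*(-5 + 4*(-4)) = -3*(-5 - 16) = -3*(-21) = 63)
A(E) = 63 + E² - 27*E (A(E) = (E² - 27*E) + 63 = 63 + E² - 27*E)
2272042/3578219 + 1541020/((A(33)*(-969 + 249))) = 2272042/3578219 + 1541020/(((63 + 33² - 27*33)*(-969 + 249))) = 2272042*(1/3578219) + 1541020/(((63 + 1089 - 891)*(-720))) = 2272042/3578219 + 1541020/((261*(-720))) = 2272042/3578219 + 1541020/(-187920) = 2272042/3578219 + 1541020*(-1/187920) = 2272042/3578219 - 77051/9396 = -254357245537/33620945724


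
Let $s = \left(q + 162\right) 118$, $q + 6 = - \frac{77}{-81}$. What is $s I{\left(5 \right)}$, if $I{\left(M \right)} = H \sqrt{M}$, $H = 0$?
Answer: $0$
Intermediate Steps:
$q = - \frac{409}{81}$ ($q = -6 - \frac{77}{-81} = -6 - - \frac{77}{81} = -6 + \frac{77}{81} = - \frac{409}{81} \approx -5.0494$)
$I{\left(M \right)} = 0$ ($I{\left(M \right)} = 0 \sqrt{M} = 0$)
$s = \frac{1500134}{81}$ ($s = \left(- \frac{409}{81} + 162\right) 118 = \frac{12713}{81} \cdot 118 = \frac{1500134}{81} \approx 18520.0$)
$s I{\left(5 \right)} = \frac{1500134}{81} \cdot 0 = 0$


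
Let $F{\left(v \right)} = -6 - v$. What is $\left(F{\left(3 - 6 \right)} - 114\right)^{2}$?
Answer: $13689$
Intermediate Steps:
$\left(F{\left(3 - 6 \right)} - 114\right)^{2} = \left(\left(-6 - \left(3 - 6\right)\right) - 114\right)^{2} = \left(\left(-6 - -3\right) - 114\right)^{2} = \left(\left(-6 + 3\right) - 114\right)^{2} = \left(-3 - 114\right)^{2} = \left(-117\right)^{2} = 13689$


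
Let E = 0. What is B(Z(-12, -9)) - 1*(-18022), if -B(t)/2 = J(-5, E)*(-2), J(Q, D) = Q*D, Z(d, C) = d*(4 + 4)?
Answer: 18022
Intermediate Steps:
Z(d, C) = 8*d (Z(d, C) = d*8 = 8*d)
J(Q, D) = D*Q
B(t) = 0 (B(t) = -2*0*(-5)*(-2) = -0*(-2) = -2*0 = 0)
B(Z(-12, -9)) - 1*(-18022) = 0 - 1*(-18022) = 0 + 18022 = 18022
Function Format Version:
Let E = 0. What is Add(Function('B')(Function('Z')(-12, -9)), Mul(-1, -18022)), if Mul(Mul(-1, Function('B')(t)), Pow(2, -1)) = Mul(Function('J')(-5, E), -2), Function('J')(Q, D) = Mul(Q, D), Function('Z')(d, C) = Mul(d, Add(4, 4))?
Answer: 18022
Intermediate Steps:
Function('Z')(d, C) = Mul(8, d) (Function('Z')(d, C) = Mul(d, 8) = Mul(8, d))
Function('J')(Q, D) = Mul(D, Q)
Function('B')(t) = 0 (Function('B')(t) = Mul(-2, Mul(Mul(0, -5), -2)) = Mul(-2, Mul(0, -2)) = Mul(-2, 0) = 0)
Add(Function('B')(Function('Z')(-12, -9)), Mul(-1, -18022)) = Add(0, Mul(-1, -18022)) = Add(0, 18022) = 18022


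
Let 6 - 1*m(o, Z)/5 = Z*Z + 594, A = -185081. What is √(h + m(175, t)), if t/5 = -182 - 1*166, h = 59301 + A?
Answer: 4*I*√954170 ≈ 3907.3*I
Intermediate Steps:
h = -125780 (h = 59301 - 185081 = -125780)
t = -1740 (t = 5*(-182 - 1*166) = 5*(-182 - 166) = 5*(-348) = -1740)
m(o, Z) = -2940 - 5*Z² (m(o, Z) = 30 - 5*(Z*Z + 594) = 30 - 5*(Z² + 594) = 30 - 5*(594 + Z²) = 30 + (-2970 - 5*Z²) = -2940 - 5*Z²)
√(h + m(175, t)) = √(-125780 + (-2940 - 5*(-1740)²)) = √(-125780 + (-2940 - 5*3027600)) = √(-125780 + (-2940 - 15138000)) = √(-125780 - 15140940) = √(-15266720) = 4*I*√954170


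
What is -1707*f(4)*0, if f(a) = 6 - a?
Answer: 0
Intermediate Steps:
-1707*f(4)*0 = -1707*(6 - 1*4)*0 = -1707*(6 - 4)*0 = -3414*0 = -1707*0 = 0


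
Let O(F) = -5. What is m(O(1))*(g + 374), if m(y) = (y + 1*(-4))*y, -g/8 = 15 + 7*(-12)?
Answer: 41670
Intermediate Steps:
g = 552 (g = -8*(15 + 7*(-12)) = -8*(15 - 84) = -8*(-69) = 552)
m(y) = y*(-4 + y) (m(y) = (y - 4)*y = (-4 + y)*y = y*(-4 + y))
m(O(1))*(g + 374) = (-5*(-4 - 5))*(552 + 374) = -5*(-9)*926 = 45*926 = 41670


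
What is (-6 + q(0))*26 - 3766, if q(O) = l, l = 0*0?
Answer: -3922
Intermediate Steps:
l = 0
q(O) = 0
(-6 + q(0))*26 - 3766 = (-6 + 0)*26 - 3766 = -6*26 - 3766 = -156 - 3766 = -3922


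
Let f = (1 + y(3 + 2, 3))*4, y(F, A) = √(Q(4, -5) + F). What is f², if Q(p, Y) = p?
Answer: 256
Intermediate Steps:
y(F, A) = √(4 + F)
f = 16 (f = (1 + √(4 + (3 + 2)))*4 = (1 + √(4 + 5))*4 = (1 + √9)*4 = (1 + 3)*4 = 4*4 = 16)
f² = 16² = 256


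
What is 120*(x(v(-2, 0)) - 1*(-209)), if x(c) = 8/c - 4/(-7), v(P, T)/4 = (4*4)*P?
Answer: 351975/14 ≈ 25141.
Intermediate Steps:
v(P, T) = 64*P (v(P, T) = 4*((4*4)*P) = 4*(16*P) = 64*P)
x(c) = 4/7 + 8/c (x(c) = 8/c - 4*(-1/7) = 8/c + 4/7 = 4/7 + 8/c)
120*(x(v(-2, 0)) - 1*(-209)) = 120*((4/7 + 8/((64*(-2)))) - 1*(-209)) = 120*((4/7 + 8/(-128)) + 209) = 120*((4/7 + 8*(-1/128)) + 209) = 120*((4/7 - 1/16) + 209) = 120*(57/112 + 209) = 120*(23465/112) = 351975/14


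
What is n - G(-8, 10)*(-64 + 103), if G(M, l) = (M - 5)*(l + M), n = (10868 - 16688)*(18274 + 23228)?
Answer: -241540626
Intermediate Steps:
n = -241541640 (n = -5820*41502 = -241541640)
G(M, l) = (-5 + M)*(M + l)
n - G(-8, 10)*(-64 + 103) = -241541640 - ((-8)**2 - 5*(-8) - 5*10 - 8*10)*(-64 + 103) = -241541640 - (64 + 40 - 50 - 80)*39 = -241541640 - (-26)*39 = -241541640 - 1*(-1014) = -241541640 + 1014 = -241540626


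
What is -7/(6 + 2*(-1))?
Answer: -7/4 ≈ -1.7500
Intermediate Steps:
-7/(6 + 2*(-1)) = -7/(6 - 2) = -7/4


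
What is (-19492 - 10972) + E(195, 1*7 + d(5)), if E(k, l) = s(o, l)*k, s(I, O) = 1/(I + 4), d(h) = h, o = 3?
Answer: -213053/7 ≈ -30436.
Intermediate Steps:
s(I, O) = 1/(4 + I)
E(k, l) = k/7 (E(k, l) = k/(4 + 3) = k/7)
(-19492 - 10972) + E(195, 1*7 + d(5)) = (-19492 - 10972) + (1/7)*195 = -30464 + 195/7 = -213053/7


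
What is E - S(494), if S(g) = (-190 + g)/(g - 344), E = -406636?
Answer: -30497852/75 ≈ -4.0664e+5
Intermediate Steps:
S(g) = (-190 + g)/(-344 + g)
E - S(494) = -406636 - (-190 + 494)/(-344 + 494) = -406636 - 304/150 = -406636 - 1*152/75 = -406636 - 152/75 = -30497852/75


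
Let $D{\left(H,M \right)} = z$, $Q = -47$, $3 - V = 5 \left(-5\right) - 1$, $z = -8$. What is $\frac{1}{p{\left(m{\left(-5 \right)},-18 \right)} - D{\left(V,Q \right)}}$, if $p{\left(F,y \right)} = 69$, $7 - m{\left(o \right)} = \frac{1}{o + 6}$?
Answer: $\frac{1}{77} \approx 0.012987$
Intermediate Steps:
$m{\left(o \right)} = 7 - \frac{1}{6 + o}$ ($m{\left(o \right)} = 7 - \frac{1}{o + 6} = 7 - \frac{1}{6 + o}$)
$V = 29$ ($V = 3 - \left(5 \left(-5\right) - 1\right) = 3 - \left(-25 - 1\right) = 3 - -26 = 3 + 26 = 29$)
$D{\left(H,M \right)} = -8$
$\frac{1}{p{\left(m{\left(-5 \right)},-18 \right)} - D{\left(V,Q \right)}} = \frac{1}{69 - -8} = \frac{1}{69 + 8} = \frac{1}{77}$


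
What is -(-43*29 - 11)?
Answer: 1258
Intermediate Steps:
-(-43*29 - 11) = -(-1247 - 11) = -1*(-1258) = 1258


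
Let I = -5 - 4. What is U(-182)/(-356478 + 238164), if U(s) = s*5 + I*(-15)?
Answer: 775/118314 ≈ 0.0065504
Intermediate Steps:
I = -9
U(s) = 135 + 5*s (U(s) = s*5 - 9*(-15) = 5*s + 135 = 135 + 5*s)
U(-182)/(-356478 + 238164) = (135 + 5*(-182))/(-356478 + 238164) = (135 - 910)/(-118314) = -775*(-1/118314) = 775/118314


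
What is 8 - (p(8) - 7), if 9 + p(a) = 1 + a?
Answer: 15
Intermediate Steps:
p(a) = -8 + a (p(a) = -9 + (1 + a) = -8 + a)
8 - (p(8) - 7) = 8 - ((-8 + 8) - 7) = 8 - (0 - 7) = 8 - 1*(-7) = 8 + 7 = 15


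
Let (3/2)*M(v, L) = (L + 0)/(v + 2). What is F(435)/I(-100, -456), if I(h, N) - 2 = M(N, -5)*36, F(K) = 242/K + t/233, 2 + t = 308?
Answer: 21507796/26048235 ≈ 0.82569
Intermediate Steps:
t = 306 (t = -2 + 308 = 306)
F(K) = 306/233 + 242/K (F(K) = 242/K + 306/233 = 306/233 + 242/K)
M(v, L) = 2*L/(3*(2 + v)) (M(v, L) = 2*((L + 0)/(v + 2))/3 = 2*(L/(2 + v))/3 = 2*L/(3*(2 + v)))
I(h, N) = 2 - 120/(2 + N) (I(h, N) = 2 + ((⅔)*(-5)/(2 + N))*36 = 2 - 10/(3*(2 + N))*36 = 2 - 120/(2 + N))
F(435)/I(-100, -456) = (306/233 + 242/435)/((2*(-58 - 456)/(2 - 456))) = (306/233 + 242*(1/435))/((2*(-514)/(-454))) = (306/233 + 242/435)/((2*(-1/454)*(-514))) = 189496/(101355*(514/227)) = (189496/101355)*(227/514) = 21507796/26048235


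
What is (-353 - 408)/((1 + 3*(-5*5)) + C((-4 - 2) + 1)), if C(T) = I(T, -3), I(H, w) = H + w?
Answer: 761/82 ≈ 9.2805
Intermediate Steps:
C(T) = -3 + T (C(T) = T - 3 = -3 + T)
(-353 - 408)/((1 + 3*(-5*5)) + C((-4 - 2) + 1)) = (-353 - 408)/((1 + 3*(-5*5)) + (-3 + ((-4 - 2) + 1))) = -761/((1 + 3*(-25)) + (-3 + (-6 + 1))) = -761/((1 - 75) + (-3 - 5)) = -761/(-74 - 8) = -761/(-82) = -761*(-1/82) = 761/82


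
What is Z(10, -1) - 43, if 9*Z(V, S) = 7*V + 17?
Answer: -100/3 ≈ -33.333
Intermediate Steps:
Z(V, S) = 17/9 + 7*V/9 (Z(V, S) = (7*V + 17)/9 = (17 + 7*V)/9 = 17/9 + 7*V/9)
Z(10, -1) - 43 = (17/9 + (7/9)*10) - 43 = (17/9 + 70/9) - 43 = 29/3 - 43 = -100/3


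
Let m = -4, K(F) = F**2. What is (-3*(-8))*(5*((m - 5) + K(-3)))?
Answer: 0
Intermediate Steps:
(-3*(-8))*(5*((m - 5) + K(-3))) = (-3*(-8))*(5*((-4 - 5) + (-3)**2)) = 24*(5*(-9 + 9)) = 24*(5*0) = 24*0 = 0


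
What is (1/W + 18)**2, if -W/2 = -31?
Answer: 1247689/3844 ≈ 324.58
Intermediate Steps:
W = 62 (W = -2*(-31) = 62)
(1/W + 18)**2 = (1/62 + 18)**2 = (1117/62)**2 = 1247689/3844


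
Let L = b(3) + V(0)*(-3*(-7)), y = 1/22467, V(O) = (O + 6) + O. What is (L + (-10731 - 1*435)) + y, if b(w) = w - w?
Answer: -248035679/22467 ≈ -11040.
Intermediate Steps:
b(w) = 0
V(O) = 6 + 2*O (V(O) = (6 + O) + O = 6 + 2*O)
y = 1/22467 ≈ 4.4510e-5
L = 126 (L = 0 + (6 + 2*0)*(-3*(-7)) = 0 + (6 + 0)*21 = 0 + 6*21 = 0 + 126 = 126)
(L + (-10731 - 1*435)) + y = (126 + (-10731 - 1*435)) + 1/22467 = (126 + (-10731 - 435)) + 1/22467 = (126 - 11166) + 1/22467 = -11040 + 1/22467 = -248035679/22467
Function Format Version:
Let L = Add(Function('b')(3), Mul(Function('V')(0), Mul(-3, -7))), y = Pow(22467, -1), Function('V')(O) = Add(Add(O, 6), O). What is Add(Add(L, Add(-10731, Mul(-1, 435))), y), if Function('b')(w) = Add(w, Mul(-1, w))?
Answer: Rational(-248035679, 22467) ≈ -11040.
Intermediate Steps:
Function('b')(w) = 0
Function('V')(O) = Add(6, Mul(2, O)) (Function('V')(O) = Add(Add(6, O), O) = Add(6, Mul(2, O)))
y = Rational(1, 22467) ≈ 4.4510e-5
L = 126 (L = Add(0, Mul(Add(6, Mul(2, 0)), Mul(-3, -7))) = Add(0, Mul(Add(6, 0), 21)) = Add(0, Mul(6, 21)) = Add(0, 126) = 126)
Add(Add(L, Add(-10731, Mul(-1, 435))), y) = Add(Add(126, Add(-10731, Mul(-1, 435))), Rational(1, 22467)) = Add(Add(126, Add(-10731, -435)), Rational(1, 22467)) = Add(Add(126, -11166), Rational(1, 22467)) = Add(-11040, Rational(1, 22467)) = Rational(-248035679, 22467)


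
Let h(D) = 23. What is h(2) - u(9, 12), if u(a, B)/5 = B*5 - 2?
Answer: -267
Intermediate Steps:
u(a, B) = -10 + 25*B (u(a, B) = 5*(B*5 - 2) = 5*(5*B - 2) = 5*(-2 + 5*B) = -10 + 25*B)
h(2) - u(9, 12) = 23 - (-10 + 25*12) = 23 - (-10 + 300) = 23 - 1*290 = 23 - 290 = -267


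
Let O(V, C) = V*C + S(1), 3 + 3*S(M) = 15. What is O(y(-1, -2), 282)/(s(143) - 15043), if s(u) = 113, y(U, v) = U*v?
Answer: -284/7465 ≈ -0.038044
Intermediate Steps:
S(M) = 4 (S(M) = -1 + (1/3)*15 = -1 + 5 = 4)
O(V, C) = 4 + C*V (O(V, C) = V*C + 4 = C*V + 4 = 4 + C*V)
O(y(-1, -2), 282)/(s(143) - 15043) = (4 + 282*(-1*(-2)))/(113 - 15043) = (4 + 282*2)/(-14930) = (4 + 564)*(-1/14930) = 568*(-1/14930) = -284/7465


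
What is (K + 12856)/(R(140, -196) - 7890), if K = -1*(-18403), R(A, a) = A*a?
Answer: -31259/35330 ≈ -0.88477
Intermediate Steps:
K = 18403
(K + 12856)/(R(140, -196) - 7890) = (18403 + 12856)/(140*(-196) - 7890) = 31259/(-27440 - 7890) = 31259/(-35330) = 31259*(-1/35330) = -31259/35330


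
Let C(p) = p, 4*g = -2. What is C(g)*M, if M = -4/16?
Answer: ⅛ ≈ 0.12500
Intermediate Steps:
g = -½ (g = (¼)*(-2) = -½ ≈ -0.50000)
M = -¼ (M = -4*1/16 = -¼ ≈ -0.25000)
C(g)*M = -½*(-¼) = ⅛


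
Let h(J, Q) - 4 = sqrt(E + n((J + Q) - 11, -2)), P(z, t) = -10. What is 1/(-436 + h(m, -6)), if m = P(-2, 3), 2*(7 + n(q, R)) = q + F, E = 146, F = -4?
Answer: -864/373001 - sqrt(494)/373001 ≈ -0.0023759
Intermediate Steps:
n(q, R) = -9 + q/2 (n(q, R) = -7 + (q - 4)/2 = -7 + (-4 + q)/2 = -7 + (-2 + q/2) = -9 + q/2)
m = -10
h(J, Q) = 4 + sqrt(263/2 + J/2 + Q/2) (h(J, Q) = 4 + sqrt(146 + (-9 + ((J + Q) - 11)/2)) = 4 + sqrt(146 + (-9 + (-11 + J + Q)/2)) = 4 + sqrt(146 + (-9 + (-11/2 + J/2 + Q/2))) = 4 + sqrt(146 + (-29/2 + J/2 + Q/2)) = 4 + sqrt(263/2 + J/2 + Q/2))
1/(-436 + h(m, -6)) = 1/(-436 + (4 + sqrt(526 + 2*(-10) + 2*(-6))/2)) = 1/(-436 + (4 + sqrt(526 - 20 - 12)/2)) = 1/(-436 + (4 + sqrt(494)/2)) = 1/(-432 + sqrt(494)/2)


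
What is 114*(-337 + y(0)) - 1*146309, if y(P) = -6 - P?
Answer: -185411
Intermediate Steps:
114*(-337 + y(0)) - 1*146309 = 114*(-337 + (-6 - 1*0)) - 1*146309 = 114*(-337 + (-6 + 0)) - 146309 = 114*(-337 - 6) - 146309 = 114*(-343) - 146309 = -39102 - 146309 = -185411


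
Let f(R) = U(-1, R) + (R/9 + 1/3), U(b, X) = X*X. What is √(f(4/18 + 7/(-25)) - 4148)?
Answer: I*√209975781/225 ≈ 64.402*I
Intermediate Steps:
U(b, X) = X²
f(R) = ⅓ + R² + R/9 (f(R) = R² + (R/9 + 1/3) = R² + (R*(⅑) + 1*(⅓)) = R² + (R/9 + ⅓) = R² + (⅓ + R/9) = ⅓ + R² + R/9)
√(f(4/18 + 7/(-25)) - 4148) = √((⅓ + (4/18 + 7/(-25))² + (4/18 + 7/(-25))/9) - 4148) = √((⅓ + (4*(1/18) + 7*(-1/25))² + (4*(1/18) + 7*(-1/25))/9) - 4148) = √((⅓ + (2/9 - 7/25)² + (2/9 - 7/25)/9) - 4148) = √((⅓ + (-13/225)² + (⅑)*(-13/225)) - 4148) = √((⅓ + 169/50625 - 13/2025) - 4148) = √(5573/16875 - 4148) = √(-69991927/16875) = I*√209975781/225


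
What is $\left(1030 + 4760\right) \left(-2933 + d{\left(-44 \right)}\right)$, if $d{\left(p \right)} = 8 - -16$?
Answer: $-16843110$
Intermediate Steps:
$d{\left(p \right)} = 24$ ($d{\left(p \right)} = 8 + 16 = 24$)
$\left(1030 + 4760\right) \left(-2933 + d{\left(-44 \right)}\right) = \left(1030 + 4760\right) \left(-2933 + 24\right) = 5790 \left(-2909\right) = -16843110$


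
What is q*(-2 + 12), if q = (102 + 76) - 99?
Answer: 790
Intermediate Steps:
q = 79 (q = 178 - 99 = 79)
q*(-2 + 12) = 79*(-2 + 12) = 79*10 = 790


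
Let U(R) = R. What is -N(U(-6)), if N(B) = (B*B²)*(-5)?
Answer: -1080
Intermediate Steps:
N(B) = -5*B³ (N(B) = B³*(-5) = -5*B³)
-N(U(-6)) = -(-5)*(-6)³ = -(-5)*(-216) = -1*1080 = -1080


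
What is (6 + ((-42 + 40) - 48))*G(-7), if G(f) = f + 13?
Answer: -264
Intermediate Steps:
G(f) = 13 + f
(6 + ((-42 + 40) - 48))*G(-7) = (6 + ((-42 + 40) - 48))*(13 - 7) = (6 + (-2 - 48))*6 = (6 - 50)*6 = -44*6 = -264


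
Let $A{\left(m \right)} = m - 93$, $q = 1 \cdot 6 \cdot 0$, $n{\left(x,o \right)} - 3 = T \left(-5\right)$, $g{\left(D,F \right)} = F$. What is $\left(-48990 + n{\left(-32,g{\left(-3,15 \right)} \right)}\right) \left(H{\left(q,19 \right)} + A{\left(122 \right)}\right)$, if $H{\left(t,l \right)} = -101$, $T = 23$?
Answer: $3535344$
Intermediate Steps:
$n{\left(x,o \right)} = -112$ ($n{\left(x,o \right)} = 3 + 23 \left(-5\right) = 3 - 115 = -112$)
$q = 0$ ($q = 6 \cdot 0 = 0$)
$A{\left(m \right)} = -93 + m$ ($A{\left(m \right)} = m - 93 = -93 + m$)
$\left(-48990 + n{\left(-32,g{\left(-3,15 \right)} \right)}\right) \left(H{\left(q,19 \right)} + A{\left(122 \right)}\right) = \left(-48990 - 112\right) \left(-101 + \left(-93 + 122\right)\right) = - 49102 \left(-101 + 29\right) = \left(-49102\right) \left(-72\right) = 3535344$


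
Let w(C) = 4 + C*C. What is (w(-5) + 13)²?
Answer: 1764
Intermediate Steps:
w(C) = 4 + C²
(w(-5) + 13)² = ((4 + (-5)²) + 13)² = ((4 + 25) + 13)² = (29 + 13)² = 42² = 1764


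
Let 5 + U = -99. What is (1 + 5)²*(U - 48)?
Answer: -5472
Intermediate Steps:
U = -104 (U = -5 - 99 = -104)
(1 + 5)²*(U - 48) = (1 + 5)²*(-104 - 48) = 6²*(-152) = 36*(-152) = -5472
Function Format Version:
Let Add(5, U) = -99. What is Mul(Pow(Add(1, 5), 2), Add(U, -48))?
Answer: -5472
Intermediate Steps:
U = -104 (U = Add(-5, -99) = -104)
Mul(Pow(Add(1, 5), 2), Add(U, -48)) = Mul(Pow(Add(1, 5), 2), Add(-104, -48)) = Mul(Pow(6, 2), -152) = Mul(36, -152) = -5472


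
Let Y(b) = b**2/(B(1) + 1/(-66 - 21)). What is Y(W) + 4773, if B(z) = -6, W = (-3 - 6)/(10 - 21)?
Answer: 302042712/63283 ≈ 4772.9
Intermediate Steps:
W = 9/11 (W = -9/(-11) = -9*(-1/11) = 9/11 ≈ 0.81818)
Y(b) = -87*b**2/523 (Y(b) = b**2/(-6 + 1/(-66 - 21)) = b**2/(-6 + 1/(-87)) = b**2/(-6 - 1/87) = b**2/(-523/87) = -87*b**2/523)
Y(W) + 4773 = -87*(9/11)**2/523 + 4773 = -87/523*81/121 + 4773 = -7047/63283 + 4773 = 302042712/63283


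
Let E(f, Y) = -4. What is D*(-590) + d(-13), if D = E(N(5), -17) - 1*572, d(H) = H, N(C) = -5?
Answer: 339827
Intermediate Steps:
D = -576 (D = -4 - 1*572 = -4 - 572 = -576)
D*(-590) + d(-13) = -576*(-590) - 13 = 339840 - 13 = 339827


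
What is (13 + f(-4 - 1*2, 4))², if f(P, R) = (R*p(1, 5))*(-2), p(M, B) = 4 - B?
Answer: 441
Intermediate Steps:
f(P, R) = 2*R (f(P, R) = (R*(4 - 1*5))*(-2) = (R*(4 - 5))*(-2) = (R*(-1))*(-2) = -R*(-2) = 2*R)
(13 + f(-4 - 1*2, 4))² = (13 + 2*4)² = (13 + 8)² = 21² = 441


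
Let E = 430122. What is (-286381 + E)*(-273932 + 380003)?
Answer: 15246751611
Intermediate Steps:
(-286381 + E)*(-273932 + 380003) = (-286381 + 430122)*(-273932 + 380003) = 143741*106071 = 15246751611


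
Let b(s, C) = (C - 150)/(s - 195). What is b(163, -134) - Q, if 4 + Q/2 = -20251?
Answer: 324151/8 ≈ 40519.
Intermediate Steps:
b(s, C) = (-150 + C)/(-195 + s)
Q = -40510 (Q = -8 + 2*(-20251) = -8 - 40502 = -40510)
b(163, -134) - Q = (-150 - 134)/(-195 + 163) - 1*(-40510) = -284/(-32) + 40510 = -1/32*(-284) + 40510 = 71/8 + 40510 = 324151/8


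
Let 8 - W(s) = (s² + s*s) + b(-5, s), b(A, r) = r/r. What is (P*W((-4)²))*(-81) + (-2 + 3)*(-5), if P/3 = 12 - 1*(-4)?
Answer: 1963435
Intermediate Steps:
b(A, r) = 1
W(s) = 7 - 2*s² (W(s) = 8 - ((s² + s*s) + 1) = 8 - ((s² + s²) + 1) = 8 - (2*s² + 1) = 8 - (1 + 2*s²) = 8 + (-1 - 2*s²) = 7 - 2*s²)
P = 48 (P = 3*(12 - 1*(-4)) = 3*(12 + 4) = 3*16 = 48)
(P*W((-4)²))*(-81) + (-2 + 3)*(-5) = (48*(7 - 2*((-4)²)²))*(-81) + (-2 + 3)*(-5) = (48*(7 - 2*16²))*(-81) + 1*(-5) = (48*(7 - 2*256))*(-81) - 5 = (48*(7 - 512))*(-81) - 5 = (48*(-505))*(-81) - 5 = -24240*(-81) - 5 = 1963440 - 5 = 1963435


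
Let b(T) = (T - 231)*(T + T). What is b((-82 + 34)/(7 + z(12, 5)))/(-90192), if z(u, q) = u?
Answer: -8874/678319 ≈ -0.013082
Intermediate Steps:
b(T) = 2*T*(-231 + T) (b(T) = (-231 + T)*(2*T) = 2*T*(-231 + T))
b((-82 + 34)/(7 + z(12, 5)))/(-90192) = (2*((-82 + 34)/(7 + 12))*(-231 + (-82 + 34)/(7 + 12)))/(-90192) = (2*(-48/19)*(-231 - 48/19))*(-1/90192) = (2*(-48/19)*(-4437/19))*(-1/90192) = (425952/361)*(-1/90192) = -8874/678319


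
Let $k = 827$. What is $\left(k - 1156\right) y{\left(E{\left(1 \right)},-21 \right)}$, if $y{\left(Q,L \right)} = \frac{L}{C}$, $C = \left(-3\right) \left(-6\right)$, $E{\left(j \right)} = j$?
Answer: $\frac{2303}{6} \approx 383.83$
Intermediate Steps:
$C = 18$
$y{\left(Q,L \right)} = \frac{L}{18}$
$\left(k - 1156\right) y{\left(E{\left(1 \right)},-21 \right)} = \left(827 - 1156\right) \frac{1}{18} \left(-21\right) = \left(-329\right) \left(- \frac{7}{6}\right) = \frac{2303}{6}$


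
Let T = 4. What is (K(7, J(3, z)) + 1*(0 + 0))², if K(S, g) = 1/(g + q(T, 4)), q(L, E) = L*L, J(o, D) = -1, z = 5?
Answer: 1/225 ≈ 0.0044444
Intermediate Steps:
q(L, E) = L²
K(S, g) = 1/(16 + g) (K(S, g) = 1/(g + 4²) = 1/(g + 16) = 1/(16 + g))
(K(7, J(3, z)) + 1*(0 + 0))² = (1/(16 - 1) + 1*(0 + 0))² = (1/15 + 1*0)² = (1/15 + 0)² = (1/15)² = 1/225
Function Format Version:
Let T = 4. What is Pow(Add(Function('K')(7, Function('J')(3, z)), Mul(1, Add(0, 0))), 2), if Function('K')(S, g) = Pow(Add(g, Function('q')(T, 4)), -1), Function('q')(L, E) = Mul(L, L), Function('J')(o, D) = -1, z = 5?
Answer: Rational(1, 225) ≈ 0.0044444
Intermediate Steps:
Function('q')(L, E) = Pow(L, 2)
Function('K')(S, g) = Pow(Add(16, g), -1) (Function('K')(S, g) = Pow(Add(g, Pow(4, 2)), -1) = Pow(Add(g, 16), -1) = Pow(Add(16, g), -1))
Pow(Add(Function('K')(7, Function('J')(3, z)), Mul(1, Add(0, 0))), 2) = Pow(Add(Pow(Add(16, -1), -1), Mul(1, Add(0, 0))), 2) = Pow(Add(Pow(15, -1), Mul(1, 0)), 2) = Pow(Add(Rational(1, 15), 0), 2) = Pow(Rational(1, 15), 2) = Rational(1, 225)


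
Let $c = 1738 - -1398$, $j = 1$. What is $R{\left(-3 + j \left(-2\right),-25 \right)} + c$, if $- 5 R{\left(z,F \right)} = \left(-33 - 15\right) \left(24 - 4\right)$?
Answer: $3328$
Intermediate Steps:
$c = 3136$ ($c = 1738 + 1398 = 3136$)
$R{\left(z,F \right)} = 192$ ($R{\left(z,F \right)} = - \frac{\left(-33 - 15\right) \left(24 - 4\right)}{5} = - \frac{\left(-48\right) 20}{5} = \left(- \frac{1}{5}\right) \left(-960\right) = 192$)
$R{\left(-3 + j \left(-2\right),-25 \right)} + c = 192 + 3136 = 3328$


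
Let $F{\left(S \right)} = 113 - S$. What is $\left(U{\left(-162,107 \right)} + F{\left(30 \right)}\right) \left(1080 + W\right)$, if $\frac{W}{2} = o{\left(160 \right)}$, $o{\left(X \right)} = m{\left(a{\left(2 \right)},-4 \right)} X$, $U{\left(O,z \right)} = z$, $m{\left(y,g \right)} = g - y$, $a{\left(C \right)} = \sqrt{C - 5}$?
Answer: $-38000 - 60800 i \sqrt{3} \approx -38000.0 - 1.0531 \cdot 10^{5} i$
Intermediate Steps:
$a{\left(C \right)} = \sqrt{-5 + C}$
$o{\left(X \right)} = X \left(-4 - i \sqrt{3}\right)$ ($o{\left(X \right)} = \left(-4 - \sqrt{-5 + 2}\right) X = \left(-4 - \sqrt{-3}\right) X = \left(-4 - i \sqrt{3}\right) X = X \left(-4 - i \sqrt{3}\right)$)
$W = -1280 - 320 i \sqrt{3}$ ($W = 2 \left(\left(-1\right) 160 \left(4 + i \sqrt{3}\right)\right) = 2 \left(-640 - 160 i \sqrt{3}\right) = -1280 - 320 i \sqrt{3} \approx -1280.0 - 554.26 i$)
$\left(U{\left(-162,107 \right)} + F{\left(30 \right)}\right) \left(1080 + W\right) = \left(107 + \left(113 - 30\right)\right) \left(1080 - \left(1280 + 320 i \sqrt{3}\right)\right) = \left(107 + \left(113 - 30\right)\right) \left(-200 - 320 i \sqrt{3}\right) = \left(107 + 83\right) \left(-200 - 320 i \sqrt{3}\right) = 190 \left(-200 - 320 i \sqrt{3}\right) = -38000 - 60800 i \sqrt{3}$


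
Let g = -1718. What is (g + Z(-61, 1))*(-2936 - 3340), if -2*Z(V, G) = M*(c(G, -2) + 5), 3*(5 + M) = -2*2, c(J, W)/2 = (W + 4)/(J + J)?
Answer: 10643050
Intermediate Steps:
c(J, W) = (4 + W)/J (c(J, W) = 2*((W + 4)/(J + J)) = 2*((4 + W)/((2*J))) = 2*((4 + W)*(1/(2*J))) = 2*((4 + W)/(2*J)) = (4 + W)/J)
M = -19/3 (M = -5 + (-2*2)/3 = -5 + (1/3)*(-4) = -5 - 4/3 = -19/3 ≈ -6.3333)
Z(V, G) = 95/6 + 19/(3*G) (Z(V, G) = -(-19)*((4 - 2)/G + 5)/6 = -(-19)*(2/G + 5)/6 = -(-19)*(5 + 2/G)/6 = -(-95/3 - 38/(3*G))/2 = 95/6 + 19/(3*G))
(g + Z(-61, 1))*(-2936 - 3340) = (-1718 + (19/6)*(2 + 5*1)/1)*(-2936 - 3340) = (-1718 + (19/6)*1*(2 + 5))*(-6276) = (-1718 + (19/6)*1*7)*(-6276) = (-1718 + 133/6)*(-6276) = -10175/6*(-6276) = 10643050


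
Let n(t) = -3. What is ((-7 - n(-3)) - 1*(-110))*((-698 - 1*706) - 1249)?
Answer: -281218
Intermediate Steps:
((-7 - n(-3)) - 1*(-110))*((-698 - 1*706) - 1249) = ((-7 - 1*(-3)) - 1*(-110))*((-698 - 1*706) - 1249) = ((-7 + 3) + 110)*((-698 - 706) - 1249) = (-4 + 110)*(-1404 - 1249) = 106*(-2653) = -281218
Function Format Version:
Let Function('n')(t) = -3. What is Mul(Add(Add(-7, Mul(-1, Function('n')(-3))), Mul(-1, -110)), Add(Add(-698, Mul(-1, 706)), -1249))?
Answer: -281218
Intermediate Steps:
Mul(Add(Add(-7, Mul(-1, Function('n')(-3))), Mul(-1, -110)), Add(Add(-698, Mul(-1, 706)), -1249)) = Mul(Add(Add(-7, Mul(-1, -3)), Mul(-1, -110)), Add(Add(-698, Mul(-1, 706)), -1249)) = Mul(Add(Add(-7, 3), 110), Add(Add(-698, -706), -1249)) = Mul(Add(-4, 110), Add(-1404, -1249)) = Mul(106, -2653) = -281218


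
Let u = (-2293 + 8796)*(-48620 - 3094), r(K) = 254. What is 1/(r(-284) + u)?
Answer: -1/336295888 ≈ -2.9736e-9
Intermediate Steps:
u = -336296142 (u = 6503*(-51714) = -336296142)
1/(r(-284) + u) = 1/(254 - 336296142) = 1/(-336295888) = -1/336295888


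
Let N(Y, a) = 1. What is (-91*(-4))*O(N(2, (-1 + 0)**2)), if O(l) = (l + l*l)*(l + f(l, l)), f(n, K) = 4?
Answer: 3640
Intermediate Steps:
O(l) = (4 + l)*(l + l**2) (O(l) = (l + l*l)*(l + 4) = (l + l**2)*(4 + l) = (4 + l)*(l + l**2))
(-91*(-4))*O(N(2, (-1 + 0)**2)) = (-91*(-4))*(1*(4 + 1**2 + 5*1)) = 364*(1*(4 + 1 + 5)) = 364*(1*10) = 364*10 = 3640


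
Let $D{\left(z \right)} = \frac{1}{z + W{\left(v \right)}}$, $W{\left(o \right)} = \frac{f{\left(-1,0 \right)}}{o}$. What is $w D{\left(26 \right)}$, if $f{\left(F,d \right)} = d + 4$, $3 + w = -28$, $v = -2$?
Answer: $- \frac{31}{24} \approx -1.2917$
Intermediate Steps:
$w = -31$ ($w = -3 - 28 = -31$)
$f{\left(F,d \right)} = 4 + d$
$W{\left(o \right)} = \frac{4}{o}$ ($W{\left(o \right)} = \frac{4 + 0}{o} = \frac{4}{o}$)
$D{\left(z \right)} = \frac{1}{-2 + z}$ ($D{\left(z \right)} = \frac{1}{z + \frac{4}{-2}} = \frac{1}{z + 4 \left(- \frac{1}{2}\right)} = \frac{1}{z - 2} = \frac{1}{-2 + z}$)
$w D{\left(26 \right)} = - \frac{31}{-2 + 26} = - \frac{31}{24}$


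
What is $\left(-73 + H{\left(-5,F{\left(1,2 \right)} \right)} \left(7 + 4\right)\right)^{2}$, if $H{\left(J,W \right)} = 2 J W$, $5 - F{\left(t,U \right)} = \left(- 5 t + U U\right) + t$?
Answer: $388129$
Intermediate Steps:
$F{\left(t,U \right)} = 5 - U^{2} + 4 t$ ($F{\left(t,U \right)} = 5 - \left(\left(- 5 t + U U\right) + t\right) = 5 - \left(\left(- 5 t + U^{2}\right) + t\right) = 5 - \left(\left(U^{2} - 5 t\right) + t\right) = 5 - \left(U^{2} - 4 t\right) = 5 - U^{2} + 4 t$)
$H{\left(J,W \right)} = 2 J W$
$\left(-73 + H{\left(-5,F{\left(1,2 \right)} \right)} \left(7 + 4\right)\right)^{2} = \left(-73 + 2 \left(-5\right) \left(5 - 2^{2} + 4 \cdot 1\right) \left(7 + 4\right)\right)^{2} = \left(-73 + 2 \left(-5\right) \left(5 - 4 + 4\right) 11\right)^{2} = \left(-73 + 2 \left(-5\right) 5 \cdot 11\right)^{2} = \left(-73 - 550\right)^{2} = \left(-623\right)^{2} = 388129$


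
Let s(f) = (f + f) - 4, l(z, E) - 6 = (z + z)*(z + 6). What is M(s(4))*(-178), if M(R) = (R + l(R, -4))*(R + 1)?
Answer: -80100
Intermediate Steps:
l(z, E) = 6 + 2*z*(6 + z) (l(z, E) = 6 + (z + z)*(z + 6) = 6 + (2*z)*(6 + z) = 6 + 2*z*(6 + z))
s(f) = -4 + 2*f (s(f) = 2*f - 4 = -4 + 2*f)
M(R) = (1 + R)*(6 + 2*R² + 13*R) (M(R) = (R + (6 + 2*R² + 12*R))*(R + 1) = (6 + 2*R² + 13*R)*(1 + R) = (1 + R)*(6 + 2*R² + 13*R))
M(s(4))*(-178) = (6 + 2*(-4 + 2*4)³ + 15*(-4 + 2*4)² + 19*(-4 + 2*4))*(-178) = (6 + 2*(-4 + 8)³ + 15*(-4 + 8)² + 19*(-4 + 8))*(-178) = (6 + 2*4³ + 15*4² + 19*4)*(-178) = (6 + 2*64 + 15*16 + 76)*(-178) = (6 + 128 + 240 + 76)*(-178) = 450*(-178) = -80100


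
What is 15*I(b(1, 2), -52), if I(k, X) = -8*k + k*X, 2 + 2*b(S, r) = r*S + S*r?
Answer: -900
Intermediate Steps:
b(S, r) = -1 + S*r (b(S, r) = -1 + (r*S + S*r)/2 = -1 + (S*r + S*r)/2 = -1 + (2*S*r)/2 = -1 + S*r)
I(k, X) = -8*k + X*k
15*I(b(1, 2), -52) = 15*((-1 + 1*2)*(-8 - 52)) = 15*((-1 + 2)*(-60)) = 15*(1*(-60)) = 15*(-60) = -900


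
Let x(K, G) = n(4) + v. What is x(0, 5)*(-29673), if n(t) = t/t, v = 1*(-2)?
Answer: 29673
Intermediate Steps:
v = -2
n(t) = 1
x(K, G) = -1 (x(K, G) = 1 - 2 = -1)
x(0, 5)*(-29673) = -1*(-29673) = 29673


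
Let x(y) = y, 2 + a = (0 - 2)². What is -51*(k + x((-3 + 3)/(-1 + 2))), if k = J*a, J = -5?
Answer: 510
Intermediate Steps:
a = 2 (a = -2 + (0 - 2)² = -2 + (-2)² = -2 + 4 = 2)
k = -10 (k = -5*2 = -10)
-51*(k + x((-3 + 3)/(-1 + 2))) = -51*(-10 + (-3 + 3)/(-1 + 2)) = -51*(-10 + 0/1) = -51*(-10 + 0*1) = -51*(-10 + 0) = -51*(-10) = 510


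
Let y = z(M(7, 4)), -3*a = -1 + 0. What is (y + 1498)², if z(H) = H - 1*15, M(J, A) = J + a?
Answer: 19989841/9 ≈ 2.2211e+6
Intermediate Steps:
a = ⅓ (a = -(-1 + 0)/3 = -⅓*(-1) = ⅓ ≈ 0.33333)
M(J, A) = ⅓ + J (M(J, A) = J + ⅓ = ⅓ + J)
z(H) = -15 + H (z(H) = H - 15 = -15 + H)
y = -23/3 (y = -15 + (⅓ + 7) = -15 + 22/3 = -23/3 ≈ -7.6667)
(y + 1498)² = (-23/3 + 1498)² = (4471/3)² = 19989841/9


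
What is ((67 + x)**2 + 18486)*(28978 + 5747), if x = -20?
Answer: 718633875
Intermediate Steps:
((67 + x)**2 + 18486)*(28978 + 5747) = ((67 - 20)**2 + 18486)*(28978 + 5747) = (47**2 + 18486)*34725 = (2209 + 18486)*34725 = 20695*34725 = 718633875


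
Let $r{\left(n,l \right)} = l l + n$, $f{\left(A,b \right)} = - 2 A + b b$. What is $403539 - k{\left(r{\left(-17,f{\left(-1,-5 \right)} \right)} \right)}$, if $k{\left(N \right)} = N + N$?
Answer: $402115$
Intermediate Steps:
$f{\left(A,b \right)} = b^{2} - 2 A$ ($f{\left(A,b \right)} = - 2 A + b^{2} = b^{2} - 2 A$)
$r{\left(n,l \right)} = n + l^{2}$ ($r{\left(n,l \right)} = l^{2} + n = n + l^{2}$)
$k{\left(N \right)} = 2 N$
$403539 - k{\left(r{\left(-17,f{\left(-1,-5 \right)} \right)} \right)} = 403539 - 2 \left(-17 + \left(\left(-5\right)^{2} - -2\right)^{2}\right) = 403539 - 2 \left(-17 + \left(25 + 2\right)^{2}\right) = 403539 - 2 \left(-17 + 27^{2}\right) = 403539 - 2 \left(-17 + 729\right) = 403539 - 2 \cdot 712 = 403539 - 1424 = 402115$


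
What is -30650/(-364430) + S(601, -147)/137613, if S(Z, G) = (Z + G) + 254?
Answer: 149195163/1671676853 ≈ 0.089249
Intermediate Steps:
S(Z, G) = 254 + G + Z (S(Z, G) = (G + Z) + 254 = 254 + G + Z)
-30650/(-364430) + S(601, -147)/137613 = -30650/(-364430) + (254 - 147 + 601)/137613 = -30650*(-1/364430) + 708*(1/137613) = 3065/36443 + 236/45871 = 149195163/1671676853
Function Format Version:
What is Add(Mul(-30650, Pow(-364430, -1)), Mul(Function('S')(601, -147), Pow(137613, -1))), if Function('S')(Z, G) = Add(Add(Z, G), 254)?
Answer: Rational(149195163, 1671676853) ≈ 0.089249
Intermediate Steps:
Function('S')(Z, G) = Add(254, G, Z) (Function('S')(Z, G) = Add(Add(G, Z), 254) = Add(254, G, Z))
Add(Mul(-30650, Pow(-364430, -1)), Mul(Function('S')(601, -147), Pow(137613, -1))) = Add(Mul(-30650, Pow(-364430, -1)), Mul(Add(254, -147, 601), Pow(137613, -1))) = Add(Mul(-30650, Rational(-1, 364430)), Mul(708, Rational(1, 137613))) = Add(Rational(3065, 36443), Rational(236, 45871)) = Rational(149195163, 1671676853)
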